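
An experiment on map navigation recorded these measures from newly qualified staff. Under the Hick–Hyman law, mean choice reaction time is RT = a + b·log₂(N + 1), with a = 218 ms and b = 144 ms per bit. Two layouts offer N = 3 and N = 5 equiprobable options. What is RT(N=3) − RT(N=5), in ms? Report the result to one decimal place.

RT(3) = 218 + 144·log₂(4) = 218 + 144·2.0000 = 506.0000 ms.
RT(5) = 218 + 144·log₂(6) = 218 + 144·2.5850 = 590.2400 ms.
Difference = 506.0000 − 590.2400 = -84.2400 ≈ -84.2 ms.

-84.2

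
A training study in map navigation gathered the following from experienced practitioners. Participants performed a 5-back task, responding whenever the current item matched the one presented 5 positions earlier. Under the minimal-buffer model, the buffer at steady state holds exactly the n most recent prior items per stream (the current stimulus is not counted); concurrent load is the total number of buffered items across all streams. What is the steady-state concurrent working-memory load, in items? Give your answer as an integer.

5

The buffer holds the 5 most recent prior items.
Steady-state concurrent load = 5 items.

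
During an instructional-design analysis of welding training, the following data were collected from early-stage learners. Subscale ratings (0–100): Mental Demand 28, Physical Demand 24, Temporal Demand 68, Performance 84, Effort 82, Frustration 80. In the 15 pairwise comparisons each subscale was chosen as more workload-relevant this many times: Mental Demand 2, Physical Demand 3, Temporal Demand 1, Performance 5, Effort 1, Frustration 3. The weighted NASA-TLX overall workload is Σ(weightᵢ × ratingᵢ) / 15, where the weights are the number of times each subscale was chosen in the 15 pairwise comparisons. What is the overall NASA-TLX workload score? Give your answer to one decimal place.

The tallies are the weights (they sum to 15).
Weighted sum = 2·28 + 3·24 + 1·68 + 5·84 + 1·82 + 3·80
            = 56 + 72 + 68 + 420 + 82 + 240 = 938.
Overall workload = 938 / 15 = 62.5333 ≈ 62.5.

62.5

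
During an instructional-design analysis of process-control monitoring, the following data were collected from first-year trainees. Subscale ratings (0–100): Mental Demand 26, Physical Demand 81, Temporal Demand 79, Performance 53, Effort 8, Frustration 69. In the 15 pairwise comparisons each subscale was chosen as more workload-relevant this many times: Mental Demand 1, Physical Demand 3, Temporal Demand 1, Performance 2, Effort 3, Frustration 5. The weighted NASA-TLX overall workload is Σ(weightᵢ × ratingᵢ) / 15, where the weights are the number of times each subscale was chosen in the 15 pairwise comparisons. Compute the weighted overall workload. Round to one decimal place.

The tallies are the weights (they sum to 15).
Weighted sum = 1·26 + 3·81 + 1·79 + 2·53 + 3·8 + 5·69
            = 26 + 243 + 79 + 106 + 24 + 345 = 823.
Overall workload = 823 / 15 = 54.8667 ≈ 54.9.

54.9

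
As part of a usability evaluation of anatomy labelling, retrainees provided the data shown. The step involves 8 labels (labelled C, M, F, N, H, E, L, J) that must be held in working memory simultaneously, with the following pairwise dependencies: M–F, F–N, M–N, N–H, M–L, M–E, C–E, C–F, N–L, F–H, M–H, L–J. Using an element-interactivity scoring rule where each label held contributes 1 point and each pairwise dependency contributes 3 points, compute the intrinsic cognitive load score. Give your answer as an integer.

Count of labels held simultaneously: 8.
Count of pairwise dependencies listed: 12.
Element contribution: 8 × 1 = 8.
Interaction contribution: 12 × 3 = 36.
Intrinsic load = 8 + 36 = 44.

44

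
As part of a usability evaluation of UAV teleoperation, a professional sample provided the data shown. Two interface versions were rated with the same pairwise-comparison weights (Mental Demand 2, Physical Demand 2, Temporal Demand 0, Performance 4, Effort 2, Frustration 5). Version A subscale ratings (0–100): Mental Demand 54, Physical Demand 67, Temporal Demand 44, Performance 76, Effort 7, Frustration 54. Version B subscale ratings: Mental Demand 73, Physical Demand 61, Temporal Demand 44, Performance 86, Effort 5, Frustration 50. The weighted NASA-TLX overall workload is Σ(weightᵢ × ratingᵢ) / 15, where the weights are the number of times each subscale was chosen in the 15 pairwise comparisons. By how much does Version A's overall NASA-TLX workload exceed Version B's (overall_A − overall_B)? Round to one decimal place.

Version A weighted sum = 2·54 + 2·67 + 0·44 + 4·76 + 2·7 + 5·54 = 108 + 134 + 0 + 304 + 14 + 270 = 830; overall_A = 830/15 = 55.3333.
Version B weighted sum = 2·73 + 2·61 + 0·44 + 4·86 + 2·5 + 5·50 = 146 + 122 + 0 + 344 + 10 + 250 = 872; overall_B = 872/15 = 58.1333.
Difference = 55.3333 − 58.1333 = -2.8000 ≈ -2.8.

-2.8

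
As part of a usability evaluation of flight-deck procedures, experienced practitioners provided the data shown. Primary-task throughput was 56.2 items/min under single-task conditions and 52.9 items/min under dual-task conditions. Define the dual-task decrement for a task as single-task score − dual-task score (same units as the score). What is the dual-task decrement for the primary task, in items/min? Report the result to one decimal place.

3.3

Decrement = 56.2 − 52.9 = 3.3000 items/min ≈ 3.3 items/min.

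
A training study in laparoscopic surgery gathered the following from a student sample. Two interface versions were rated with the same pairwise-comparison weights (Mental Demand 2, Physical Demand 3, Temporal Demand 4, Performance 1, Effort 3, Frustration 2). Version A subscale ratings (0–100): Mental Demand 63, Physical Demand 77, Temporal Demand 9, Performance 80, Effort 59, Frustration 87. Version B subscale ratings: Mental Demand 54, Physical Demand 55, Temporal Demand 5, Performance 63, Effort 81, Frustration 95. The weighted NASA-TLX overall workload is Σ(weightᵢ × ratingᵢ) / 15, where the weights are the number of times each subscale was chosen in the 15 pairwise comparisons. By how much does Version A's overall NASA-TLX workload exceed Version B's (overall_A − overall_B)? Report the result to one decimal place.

Version A weighted sum = 2·63 + 3·77 + 4·9 + 1·80 + 3·59 + 2·87 = 126 + 231 + 36 + 80 + 177 + 174 = 824; overall_A = 824/15 = 54.9333.
Version B weighted sum = 2·54 + 3·55 + 4·5 + 1·63 + 3·81 + 2·95 = 108 + 165 + 20 + 63 + 243 + 190 = 789; overall_B = 789/15 = 52.6000.
Difference = 54.9333 − 52.6000 = 2.3333 ≈ 2.3.

2.3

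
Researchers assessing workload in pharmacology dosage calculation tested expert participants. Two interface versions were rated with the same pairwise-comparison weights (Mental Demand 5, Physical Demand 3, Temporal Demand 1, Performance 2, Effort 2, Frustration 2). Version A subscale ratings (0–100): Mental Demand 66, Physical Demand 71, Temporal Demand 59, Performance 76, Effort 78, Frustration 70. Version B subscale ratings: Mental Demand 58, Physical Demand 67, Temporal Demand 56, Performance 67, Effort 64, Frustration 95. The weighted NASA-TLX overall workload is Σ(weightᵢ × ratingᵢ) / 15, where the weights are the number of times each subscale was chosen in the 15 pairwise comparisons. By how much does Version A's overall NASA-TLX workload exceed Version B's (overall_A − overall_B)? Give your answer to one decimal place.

3.4

Version A weighted sum = 5·66 + 3·71 + 1·59 + 2·76 + 2·78 + 2·70 = 330 + 213 + 59 + 152 + 156 + 140 = 1050; overall_A = 1050/15 = 70.0000.
Version B weighted sum = 5·58 + 3·67 + 1·56 + 2·67 + 2·64 + 2·95 = 290 + 201 + 56 + 134 + 128 + 190 = 999; overall_B = 999/15 = 66.6000.
Difference = 70.0000 − 66.6000 = 3.4000 ≈ 3.4.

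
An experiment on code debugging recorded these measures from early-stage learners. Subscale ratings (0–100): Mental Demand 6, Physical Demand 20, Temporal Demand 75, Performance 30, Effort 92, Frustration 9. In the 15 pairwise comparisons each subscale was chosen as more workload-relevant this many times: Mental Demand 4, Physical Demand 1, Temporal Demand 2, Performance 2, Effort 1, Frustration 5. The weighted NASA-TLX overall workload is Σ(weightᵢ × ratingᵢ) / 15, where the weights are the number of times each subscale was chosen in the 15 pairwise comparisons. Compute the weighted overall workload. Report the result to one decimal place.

26.1

The tallies are the weights (they sum to 15).
Weighted sum = 4·6 + 1·20 + 2·75 + 2·30 + 1·92 + 5·9
            = 24 + 20 + 150 + 60 + 92 + 45 = 391.
Overall workload = 391 / 15 = 26.0667 ≈ 26.1.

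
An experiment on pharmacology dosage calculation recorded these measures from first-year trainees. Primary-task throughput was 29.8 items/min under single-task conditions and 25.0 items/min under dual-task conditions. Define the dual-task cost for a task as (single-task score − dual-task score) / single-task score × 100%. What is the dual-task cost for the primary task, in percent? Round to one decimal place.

Cost = (29.8 − 25.0) / 29.8 × 100%
     = 4.8000 / 29.8 × 100% = 16.1074%.
≈ 16.1%.

16.1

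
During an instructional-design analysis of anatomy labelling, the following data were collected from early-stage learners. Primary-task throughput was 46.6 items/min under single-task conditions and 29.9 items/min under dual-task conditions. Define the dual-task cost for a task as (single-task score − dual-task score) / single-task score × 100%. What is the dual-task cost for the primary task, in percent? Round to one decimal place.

35.8

Cost = (46.6 − 29.9) / 46.6 × 100%
     = 16.7000 / 46.6 × 100% = 35.8369%.
≈ 35.8%.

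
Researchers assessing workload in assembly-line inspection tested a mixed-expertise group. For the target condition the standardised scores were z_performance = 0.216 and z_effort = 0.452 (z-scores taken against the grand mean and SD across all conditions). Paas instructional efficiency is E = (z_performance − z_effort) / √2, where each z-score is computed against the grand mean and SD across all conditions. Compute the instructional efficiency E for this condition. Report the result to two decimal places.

-0.17

z_P − z_E = 0.216 − 0.452 = -0.2360.
E = -0.2360 / √2 = -0.2360 / 1.41421 = -0.1669 ≈ -0.17.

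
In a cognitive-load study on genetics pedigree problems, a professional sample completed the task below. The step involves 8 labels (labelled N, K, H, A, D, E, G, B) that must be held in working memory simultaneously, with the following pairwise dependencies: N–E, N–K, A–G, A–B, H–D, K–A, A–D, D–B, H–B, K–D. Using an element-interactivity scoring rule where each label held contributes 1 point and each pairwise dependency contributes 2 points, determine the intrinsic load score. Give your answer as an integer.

28

Count of labels held simultaneously: 8.
Count of pairwise dependencies listed: 10.
Element contribution: 8 × 1 = 8.
Interaction contribution: 10 × 2 = 20.
Intrinsic load = 8 + 20 = 28.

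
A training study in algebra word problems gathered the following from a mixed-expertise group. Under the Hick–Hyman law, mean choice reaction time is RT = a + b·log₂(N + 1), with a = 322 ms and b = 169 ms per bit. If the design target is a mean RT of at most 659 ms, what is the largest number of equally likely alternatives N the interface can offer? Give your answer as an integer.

2

Set 322 + 169·log₂(N + 1) ≤ 659.
log₂(N + 1) ≤ (659 − 322) / 169 = 1.9941.
N + 1 ≤ 2^1.9941 = 3.9837.
N ≤ 2.9837, so the largest integer N is 2.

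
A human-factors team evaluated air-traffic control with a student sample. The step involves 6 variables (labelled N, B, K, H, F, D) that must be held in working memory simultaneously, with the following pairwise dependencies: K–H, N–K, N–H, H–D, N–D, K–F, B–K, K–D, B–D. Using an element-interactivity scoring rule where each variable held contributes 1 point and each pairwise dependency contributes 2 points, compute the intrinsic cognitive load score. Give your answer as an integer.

24

Count of variables held simultaneously: 6.
Count of pairwise dependencies listed: 9.
Element contribution: 6 × 1 = 6.
Interaction contribution: 9 × 2 = 18.
Intrinsic load = 6 + 18 = 24.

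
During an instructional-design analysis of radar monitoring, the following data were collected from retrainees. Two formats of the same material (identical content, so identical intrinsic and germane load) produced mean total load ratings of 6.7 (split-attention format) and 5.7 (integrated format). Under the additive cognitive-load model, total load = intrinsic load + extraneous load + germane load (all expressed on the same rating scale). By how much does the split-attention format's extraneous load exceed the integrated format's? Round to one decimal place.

Intrinsic and germane load are equal across formats, so the difference in total load equals the difference in extraneous load.
Extraneous-load difference = 6.7 − 5.7 = 1.0.

1.0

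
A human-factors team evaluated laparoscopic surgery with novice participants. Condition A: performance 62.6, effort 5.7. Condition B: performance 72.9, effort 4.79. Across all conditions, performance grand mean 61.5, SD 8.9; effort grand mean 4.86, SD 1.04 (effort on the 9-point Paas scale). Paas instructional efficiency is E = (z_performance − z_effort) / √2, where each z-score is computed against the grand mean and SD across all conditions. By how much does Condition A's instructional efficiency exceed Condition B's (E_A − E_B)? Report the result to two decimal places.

-1.44

Condition A: z_P = (62.6 − 61.5)/8.9 = 0.1236; z_E = (5.7 − 4.86)/1.04 = 0.8077; E_A = (0.1236 − 0.8077)/√2 = -0.4837.
Condition B: z_P = (72.9 − 61.5)/8.9 = 1.2809; z_E = (4.79 − 4.86)/1.04 = -0.0673; E_B = (1.2809 − (-0.0673))/√2 = 0.9533.
E_A − E_B = -0.4837 − 0.9533 = -1.4370 ≈ -1.44.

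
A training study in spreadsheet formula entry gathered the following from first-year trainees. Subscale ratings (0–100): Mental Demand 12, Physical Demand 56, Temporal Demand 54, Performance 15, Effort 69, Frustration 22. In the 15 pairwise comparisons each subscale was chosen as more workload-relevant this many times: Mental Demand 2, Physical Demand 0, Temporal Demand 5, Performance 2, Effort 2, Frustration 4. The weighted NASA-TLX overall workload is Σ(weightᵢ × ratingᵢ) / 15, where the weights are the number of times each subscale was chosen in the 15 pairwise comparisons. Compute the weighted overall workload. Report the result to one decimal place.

36.7

The tallies are the weights (they sum to 15).
Weighted sum = 2·12 + 0·56 + 5·54 + 2·15 + 2·69 + 4·22
            = 24 + 0 + 270 + 30 + 138 + 88 = 550.
Overall workload = 550 / 15 = 36.6667 ≈ 36.7.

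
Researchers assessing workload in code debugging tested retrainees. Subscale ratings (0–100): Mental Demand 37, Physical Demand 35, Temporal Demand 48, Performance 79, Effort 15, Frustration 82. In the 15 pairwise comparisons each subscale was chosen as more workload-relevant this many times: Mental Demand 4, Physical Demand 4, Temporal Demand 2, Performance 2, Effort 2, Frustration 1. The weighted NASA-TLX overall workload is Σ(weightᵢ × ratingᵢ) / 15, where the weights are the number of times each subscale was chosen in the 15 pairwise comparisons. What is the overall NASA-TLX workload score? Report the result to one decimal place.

43.6

The tallies are the weights (they sum to 15).
Weighted sum = 4·37 + 4·35 + 2·48 + 2·79 + 2·15 + 1·82
            = 148 + 140 + 96 + 158 + 30 + 82 = 654.
Overall workload = 654 / 15 = 43.6000 ≈ 43.6.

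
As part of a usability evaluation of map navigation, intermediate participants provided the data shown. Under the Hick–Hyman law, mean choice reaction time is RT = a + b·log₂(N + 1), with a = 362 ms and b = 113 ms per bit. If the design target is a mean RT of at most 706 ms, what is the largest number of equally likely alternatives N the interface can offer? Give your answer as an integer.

7

Set 362 + 113·log₂(N + 1) ≤ 706.
log₂(N + 1) ≤ (706 − 362) / 113 = 3.0442.
N + 1 ≤ 2^3.0442 = 8.2489.
N ≤ 7.2489, so the largest integer N is 7.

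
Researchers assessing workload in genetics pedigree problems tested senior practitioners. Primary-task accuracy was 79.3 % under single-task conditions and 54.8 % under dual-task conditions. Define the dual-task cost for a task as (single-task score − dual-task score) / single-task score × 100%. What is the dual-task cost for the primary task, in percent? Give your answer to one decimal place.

30.9

Cost = (79.3 − 54.8) / 79.3 × 100%
     = 24.5000 / 79.3 × 100% = 30.8953%.
≈ 30.9%.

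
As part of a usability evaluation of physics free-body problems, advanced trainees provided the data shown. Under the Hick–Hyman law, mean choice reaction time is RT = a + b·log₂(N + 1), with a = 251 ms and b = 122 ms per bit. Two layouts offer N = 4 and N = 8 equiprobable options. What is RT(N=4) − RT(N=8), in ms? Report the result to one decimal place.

-103.5

RT(4) = 251 + 122·log₂(5) = 251 + 122·2.3219 = 534.2718 ms.
RT(8) = 251 + 122·log₂(9) = 251 + 122·3.1699 = 637.7278 ms.
Difference = 534.2718 − 637.7278 = -103.4560 ≈ -103.5 ms.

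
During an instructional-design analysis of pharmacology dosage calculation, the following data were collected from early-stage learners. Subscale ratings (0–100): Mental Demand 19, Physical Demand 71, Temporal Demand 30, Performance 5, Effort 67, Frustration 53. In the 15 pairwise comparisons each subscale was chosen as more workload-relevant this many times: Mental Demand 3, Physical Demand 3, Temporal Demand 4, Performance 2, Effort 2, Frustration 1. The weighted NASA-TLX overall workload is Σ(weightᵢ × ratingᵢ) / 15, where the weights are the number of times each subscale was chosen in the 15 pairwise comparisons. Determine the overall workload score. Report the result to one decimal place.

The tallies are the weights (they sum to 15).
Weighted sum = 3·19 + 3·71 + 4·30 + 2·5 + 2·67 + 1·53
            = 57 + 213 + 120 + 10 + 134 + 53 = 587.
Overall workload = 587 / 15 = 39.1333 ≈ 39.1.

39.1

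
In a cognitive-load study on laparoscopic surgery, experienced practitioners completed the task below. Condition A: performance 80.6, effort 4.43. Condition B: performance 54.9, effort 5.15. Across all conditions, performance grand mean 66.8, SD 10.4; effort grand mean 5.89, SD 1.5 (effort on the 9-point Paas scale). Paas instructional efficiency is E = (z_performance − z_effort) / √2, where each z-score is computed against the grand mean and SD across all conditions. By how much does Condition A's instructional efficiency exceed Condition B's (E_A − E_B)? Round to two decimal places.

Condition A: z_P = (80.6 − 66.8)/10.4 = 1.3269; z_E = (4.43 − 5.89)/1.5 = -0.9733; E_A = (1.3269 − (-0.9733))/√2 = 1.6265.
Condition B: z_P = (54.9 − 66.8)/10.4 = -1.1442; z_E = (5.15 − 5.89)/1.5 = -0.4933; E_B = (-1.1442 − (-0.4933))/√2 = -0.4603.
E_A − E_B = 1.6265 − (-0.4603) = 2.0868 ≈ 2.09.

2.09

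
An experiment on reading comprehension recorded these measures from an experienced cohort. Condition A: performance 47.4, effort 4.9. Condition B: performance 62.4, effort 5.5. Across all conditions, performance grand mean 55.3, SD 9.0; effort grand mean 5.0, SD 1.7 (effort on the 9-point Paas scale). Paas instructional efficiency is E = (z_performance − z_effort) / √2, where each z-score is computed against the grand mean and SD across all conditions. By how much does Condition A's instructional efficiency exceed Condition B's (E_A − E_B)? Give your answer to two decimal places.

Condition A: z_P = (47.4 − 55.3)/9.0 = -0.8778; z_E = (4.9 − 5.0)/1.7 = -0.0588; E_A = (-0.8778 − (-0.0588))/√2 = -0.5791.
Condition B: z_P = (62.4 − 55.3)/9.0 = 0.7889; z_E = (5.5 − 5.0)/1.7 = 0.2941; E_B = (0.7889 − 0.2941)/√2 = 0.3499.
E_A − E_B = -0.5791 − 0.3499 = -0.9290 ≈ -0.93.

-0.93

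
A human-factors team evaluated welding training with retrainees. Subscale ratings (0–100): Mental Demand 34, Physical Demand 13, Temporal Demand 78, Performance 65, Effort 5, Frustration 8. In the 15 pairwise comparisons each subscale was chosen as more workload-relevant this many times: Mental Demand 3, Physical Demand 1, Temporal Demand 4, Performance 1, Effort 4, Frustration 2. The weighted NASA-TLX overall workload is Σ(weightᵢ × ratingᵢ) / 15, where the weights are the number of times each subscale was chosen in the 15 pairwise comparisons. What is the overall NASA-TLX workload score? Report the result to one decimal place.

35.2

The tallies are the weights (they sum to 15).
Weighted sum = 3·34 + 1·13 + 4·78 + 1·65 + 4·5 + 2·8
            = 102 + 13 + 312 + 65 + 20 + 16 = 528.
Overall workload = 528 / 15 = 35.2000 ≈ 35.2.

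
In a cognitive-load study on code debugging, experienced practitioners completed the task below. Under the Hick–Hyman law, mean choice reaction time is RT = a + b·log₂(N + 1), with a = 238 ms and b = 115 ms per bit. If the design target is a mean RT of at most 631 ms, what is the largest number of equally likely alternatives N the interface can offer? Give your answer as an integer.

Set 238 + 115·log₂(N + 1) ≤ 631.
log₂(N + 1) ≤ (631 − 238) / 115 = 3.4174.
N + 1 ≤ 2^3.4174 = 10.6841.
N ≤ 9.6841, so the largest integer N is 9.

9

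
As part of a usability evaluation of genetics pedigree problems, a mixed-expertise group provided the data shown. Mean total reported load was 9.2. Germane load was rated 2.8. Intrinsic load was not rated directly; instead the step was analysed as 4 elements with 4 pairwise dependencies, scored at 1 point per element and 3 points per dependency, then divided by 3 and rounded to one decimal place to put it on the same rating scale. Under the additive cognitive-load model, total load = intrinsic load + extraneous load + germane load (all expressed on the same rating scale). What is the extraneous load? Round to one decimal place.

Intrinsic (element-interactivity): (4 × 1 + 4 × 3) / 3 = 16 / 3 = 5.3333 → 5.3.
extraneous load = total − intrinsic − germane
             = 9.2 − 5.3 − 2.8 = 1.1.

1.1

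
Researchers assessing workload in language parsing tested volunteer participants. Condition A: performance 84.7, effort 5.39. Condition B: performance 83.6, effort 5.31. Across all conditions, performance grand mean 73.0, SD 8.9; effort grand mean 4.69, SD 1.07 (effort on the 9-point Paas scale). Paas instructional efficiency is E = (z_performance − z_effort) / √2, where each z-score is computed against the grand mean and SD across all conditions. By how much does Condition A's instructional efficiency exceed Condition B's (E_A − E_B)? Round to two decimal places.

0.03

Condition A: z_P = (84.7 − 73.0)/8.9 = 1.3146; z_E = (5.39 − 4.69)/1.07 = 0.6542; E_A = (1.3146 − 0.6542)/√2 = 0.4670.
Condition B: z_P = (83.6 − 73.0)/8.9 = 1.1910; z_E = (5.31 − 4.69)/1.07 = 0.5794; E_B = (1.1910 − 0.5794)/√2 = 0.4325.
E_A − E_B = 0.4670 − 0.4325 = 0.0345 ≈ 0.03.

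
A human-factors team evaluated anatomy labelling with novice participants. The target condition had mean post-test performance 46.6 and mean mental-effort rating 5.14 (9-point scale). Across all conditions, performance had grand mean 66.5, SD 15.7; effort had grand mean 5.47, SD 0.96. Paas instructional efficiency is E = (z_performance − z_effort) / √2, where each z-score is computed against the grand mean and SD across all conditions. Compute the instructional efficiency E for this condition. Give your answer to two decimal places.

-0.65

z_performance = (46.6 − 66.5) / 15.7 = -19.9000 / 15.7 = -1.2675.
z_effort = (5.14 − 5.47) / 0.96 = -0.3300 / 0.96 = -0.3438.
z_P − z_E = -1.2675 − (-0.3438) = -0.9237.
E = -0.9237 / √2 = -0.9237 / 1.41421 = -0.6532 ≈ -0.65.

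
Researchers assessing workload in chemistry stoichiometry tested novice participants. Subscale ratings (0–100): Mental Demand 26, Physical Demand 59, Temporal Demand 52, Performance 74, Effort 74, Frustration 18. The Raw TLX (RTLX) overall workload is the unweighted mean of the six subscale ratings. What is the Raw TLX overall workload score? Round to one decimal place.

Sum of ratings = 26 + 59 + 52 + 74 + 74 + 18 = 303.
RTLX = 303 / 6 = 50.5000 ≈ 50.5.

50.5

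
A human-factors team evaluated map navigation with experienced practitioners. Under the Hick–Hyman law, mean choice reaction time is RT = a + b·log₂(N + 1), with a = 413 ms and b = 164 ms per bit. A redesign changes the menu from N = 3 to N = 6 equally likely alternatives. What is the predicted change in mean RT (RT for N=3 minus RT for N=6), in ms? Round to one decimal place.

RT(3) = 413 + 164·log₂(4) = 413 + 164·2.0000 = 741.0000 ms.
RT(6) = 413 + 164·log₂(7) = 413 + 164·2.8074 = 873.4136 ms.
Difference = 741.0000 − 873.4136 = -132.4136 ≈ -132.4 ms.

-132.4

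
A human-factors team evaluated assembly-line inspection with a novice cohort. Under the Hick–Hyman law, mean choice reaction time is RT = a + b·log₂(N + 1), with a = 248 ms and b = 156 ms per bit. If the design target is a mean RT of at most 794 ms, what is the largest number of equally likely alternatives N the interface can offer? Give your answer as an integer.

10

Set 248 + 156·log₂(N + 1) ≤ 794.
log₂(N + 1) ≤ (794 − 248) / 156 = 3.5000.
N + 1 ≤ 2^3.5000 = 11.3137.
N ≤ 10.3137, so the largest integer N is 10.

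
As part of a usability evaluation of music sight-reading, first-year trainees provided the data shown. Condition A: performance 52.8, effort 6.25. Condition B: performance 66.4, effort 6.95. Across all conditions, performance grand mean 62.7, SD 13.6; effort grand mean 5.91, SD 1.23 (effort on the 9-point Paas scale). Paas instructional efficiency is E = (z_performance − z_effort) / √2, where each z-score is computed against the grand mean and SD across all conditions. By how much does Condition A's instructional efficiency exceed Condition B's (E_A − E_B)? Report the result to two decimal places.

-0.30

Condition A: z_P = (52.8 − 62.7)/13.6 = -0.7279; z_E = (6.25 − 5.91)/1.23 = 0.2764; E_A = (-0.7279 − 0.2764)/√2 = -0.7101.
Condition B: z_P = (66.4 − 62.7)/13.6 = 0.2721; z_E = (6.95 − 5.91)/1.23 = 0.8455; E_B = (0.2721 − 0.8455)/√2 = -0.4055.
E_A − E_B = -0.7101 − (-0.4055) = -0.3046 ≈ -0.30.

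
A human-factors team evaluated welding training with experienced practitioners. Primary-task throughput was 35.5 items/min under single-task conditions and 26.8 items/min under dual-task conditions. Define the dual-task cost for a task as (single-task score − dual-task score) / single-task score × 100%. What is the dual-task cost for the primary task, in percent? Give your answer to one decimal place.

Cost = (35.5 − 26.8) / 35.5 × 100%
     = 8.7000 / 35.5 × 100% = 24.5070%.
≈ 24.5%.

24.5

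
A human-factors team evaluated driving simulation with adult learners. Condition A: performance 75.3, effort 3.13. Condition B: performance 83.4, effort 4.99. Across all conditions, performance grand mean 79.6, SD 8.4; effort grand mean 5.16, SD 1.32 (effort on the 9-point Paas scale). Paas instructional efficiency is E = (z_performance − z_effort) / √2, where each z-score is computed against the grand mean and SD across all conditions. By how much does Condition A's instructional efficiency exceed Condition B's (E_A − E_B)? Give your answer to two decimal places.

0.31

Condition A: z_P = (75.3 − 79.6)/8.4 = -0.5119; z_E = (3.13 − 5.16)/1.32 = -1.5379; E_A = (-0.5119 − (-1.5379))/√2 = 0.7255.
Condition B: z_P = (83.4 − 79.6)/8.4 = 0.4524; z_E = (4.99 − 5.16)/1.32 = -0.1288; E_B = (0.4524 − (-0.1288))/√2 = 0.4110.
E_A − E_B = 0.7255 − 0.4110 = 0.3145 ≈ 0.31.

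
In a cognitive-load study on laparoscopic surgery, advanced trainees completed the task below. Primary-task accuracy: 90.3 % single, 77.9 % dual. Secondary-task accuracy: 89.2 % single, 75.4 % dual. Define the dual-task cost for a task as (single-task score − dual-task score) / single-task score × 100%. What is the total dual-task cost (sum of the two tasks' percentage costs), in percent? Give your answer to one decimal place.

29.2

Primary cost = (90.3 − 77.9) / 90.3 × 100% = 13.7320%.
Secondary cost = (89.2 − 75.4) / 89.2 × 100% = 15.4709%.
Total = 13.7320% + 15.4709% = 29.2029% ≈ 29.2%.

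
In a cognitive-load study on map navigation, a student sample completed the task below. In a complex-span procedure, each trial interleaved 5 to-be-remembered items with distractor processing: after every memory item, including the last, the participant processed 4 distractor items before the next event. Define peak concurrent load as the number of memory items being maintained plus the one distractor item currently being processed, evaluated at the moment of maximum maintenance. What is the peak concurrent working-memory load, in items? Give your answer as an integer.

6

Maintenance is greatest during the distractor(s) after memory item 5: all 5 memory items are being held.
One distractor item is concurrently being processed.
Peak concurrent load = 5 + 1 = 6 items.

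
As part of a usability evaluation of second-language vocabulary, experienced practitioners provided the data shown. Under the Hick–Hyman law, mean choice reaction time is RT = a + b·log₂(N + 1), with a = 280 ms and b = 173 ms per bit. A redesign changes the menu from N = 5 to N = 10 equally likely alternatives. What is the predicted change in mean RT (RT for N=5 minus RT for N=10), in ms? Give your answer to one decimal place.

-151.3

RT(5) = 280 + 173·log₂(6) = 280 + 173·2.5850 = 727.2050 ms.
RT(10) = 280 + 173·log₂(11) = 280 + 173·3.4594 = 878.4762 ms.
Difference = 727.2050 − 878.4762 = -151.2712 ≈ -151.3 ms.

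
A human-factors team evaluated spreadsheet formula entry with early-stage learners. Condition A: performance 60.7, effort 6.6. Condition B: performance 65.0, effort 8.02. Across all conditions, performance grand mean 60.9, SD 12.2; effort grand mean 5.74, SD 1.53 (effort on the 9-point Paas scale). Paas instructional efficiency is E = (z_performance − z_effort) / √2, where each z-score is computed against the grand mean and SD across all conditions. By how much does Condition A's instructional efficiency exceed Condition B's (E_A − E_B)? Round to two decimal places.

0.41

Condition A: z_P = (60.7 − 60.9)/12.2 = -0.0164; z_E = (6.6 − 5.74)/1.53 = 0.5621; E_A = (-0.0164 − 0.5621)/√2 = -0.4091.
Condition B: z_P = (65.0 − 60.9)/12.2 = 0.3361; z_E = (8.02 − 5.74)/1.53 = 1.4902; E_B = (0.3361 − 1.4902)/√2 = -0.8161.
E_A − E_B = -0.4091 − (-0.8161) = 0.4070 ≈ 0.41.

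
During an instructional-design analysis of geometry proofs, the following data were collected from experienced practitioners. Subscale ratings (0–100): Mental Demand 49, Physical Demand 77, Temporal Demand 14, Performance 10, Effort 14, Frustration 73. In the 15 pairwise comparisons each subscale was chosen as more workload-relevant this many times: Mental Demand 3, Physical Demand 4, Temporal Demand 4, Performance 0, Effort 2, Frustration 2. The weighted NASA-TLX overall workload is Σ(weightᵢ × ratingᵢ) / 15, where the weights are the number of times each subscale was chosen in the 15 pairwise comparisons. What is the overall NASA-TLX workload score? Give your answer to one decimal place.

The tallies are the weights (they sum to 15).
Weighted sum = 3·49 + 4·77 + 4·14 + 0·10 + 2·14 + 2·73
            = 147 + 308 + 56 + 0 + 28 + 146 = 685.
Overall workload = 685 / 15 = 45.6667 ≈ 45.7.

45.7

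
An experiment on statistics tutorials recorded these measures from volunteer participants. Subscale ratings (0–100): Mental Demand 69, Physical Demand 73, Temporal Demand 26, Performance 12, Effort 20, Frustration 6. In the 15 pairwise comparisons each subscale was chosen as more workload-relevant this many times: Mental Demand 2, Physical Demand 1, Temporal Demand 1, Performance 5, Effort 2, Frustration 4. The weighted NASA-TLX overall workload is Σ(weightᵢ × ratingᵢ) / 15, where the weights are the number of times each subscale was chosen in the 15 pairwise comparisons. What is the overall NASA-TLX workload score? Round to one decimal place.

24.1

The tallies are the weights (they sum to 15).
Weighted sum = 2·69 + 1·73 + 1·26 + 5·12 + 2·20 + 4·6
            = 138 + 73 + 26 + 60 + 40 + 24 = 361.
Overall workload = 361 / 15 = 24.0667 ≈ 24.1.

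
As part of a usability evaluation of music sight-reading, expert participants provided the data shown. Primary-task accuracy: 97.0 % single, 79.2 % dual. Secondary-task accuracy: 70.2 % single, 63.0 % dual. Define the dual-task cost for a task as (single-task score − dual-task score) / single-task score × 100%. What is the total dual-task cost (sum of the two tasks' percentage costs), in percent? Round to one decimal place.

28.6

Primary cost = (97.0 − 79.2) / 97.0 × 100% = 18.3505%.
Secondary cost = (70.2 − 63.0) / 70.2 × 100% = 10.2564%.
Total = 18.3505% + 10.2564% = 28.6069% ≈ 28.6%.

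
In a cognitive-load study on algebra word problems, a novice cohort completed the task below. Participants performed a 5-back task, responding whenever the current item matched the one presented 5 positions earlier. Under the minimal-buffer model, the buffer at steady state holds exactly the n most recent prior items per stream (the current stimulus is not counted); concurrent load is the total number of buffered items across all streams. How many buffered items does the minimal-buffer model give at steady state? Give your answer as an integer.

5

The buffer holds the 5 most recent prior items.
Steady-state concurrent load = 5 items.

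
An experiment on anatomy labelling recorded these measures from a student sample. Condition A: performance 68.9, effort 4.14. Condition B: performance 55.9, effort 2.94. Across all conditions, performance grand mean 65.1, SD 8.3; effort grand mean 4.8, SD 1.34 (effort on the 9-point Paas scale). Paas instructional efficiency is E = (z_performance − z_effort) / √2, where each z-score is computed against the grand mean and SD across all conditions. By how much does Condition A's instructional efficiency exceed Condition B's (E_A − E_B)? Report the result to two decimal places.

Condition A: z_P = (68.9 − 65.1)/8.3 = 0.4578; z_E = (4.14 − 4.8)/1.34 = -0.4925; E_A = (0.4578 − (-0.4925))/√2 = 0.6720.
Condition B: z_P = (55.9 − 65.1)/8.3 = -1.1084; z_E = (2.94 − 4.8)/1.34 = -1.3881; E_B = (-1.1084 − (-1.3881))/√2 = 0.1978.
E_A − E_B = 0.6720 − 0.1978 = 0.4742 ≈ 0.47.

0.47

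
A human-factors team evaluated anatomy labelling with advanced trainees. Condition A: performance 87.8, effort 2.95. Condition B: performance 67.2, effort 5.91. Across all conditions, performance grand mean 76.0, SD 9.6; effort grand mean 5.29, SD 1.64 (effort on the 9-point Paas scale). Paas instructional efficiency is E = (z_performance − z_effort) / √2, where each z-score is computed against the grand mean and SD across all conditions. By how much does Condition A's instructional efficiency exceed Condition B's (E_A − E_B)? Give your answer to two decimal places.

2.79

Condition A: z_P = (87.8 − 76.0)/9.6 = 1.2292; z_E = (2.95 − 5.29)/1.64 = -1.4268; E_A = (1.2292 − (-1.4268))/√2 = 1.8781.
Condition B: z_P = (67.2 − 76.0)/9.6 = -0.9167; z_E = (5.91 − 5.29)/1.64 = 0.3780; E_B = (-0.9167 − 0.3780)/√2 = -0.9155.
E_A − E_B = 1.8781 − (-0.9155) = 2.7936 ≈ 2.79.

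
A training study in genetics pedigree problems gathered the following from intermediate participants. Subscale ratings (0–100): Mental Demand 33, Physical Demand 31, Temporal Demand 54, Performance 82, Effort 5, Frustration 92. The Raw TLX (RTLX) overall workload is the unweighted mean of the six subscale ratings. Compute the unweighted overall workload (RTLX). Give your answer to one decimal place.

Sum of ratings = 33 + 31 + 54 + 82 + 5 + 92 = 297.
RTLX = 297 / 6 = 49.5000 ≈ 49.5.

49.5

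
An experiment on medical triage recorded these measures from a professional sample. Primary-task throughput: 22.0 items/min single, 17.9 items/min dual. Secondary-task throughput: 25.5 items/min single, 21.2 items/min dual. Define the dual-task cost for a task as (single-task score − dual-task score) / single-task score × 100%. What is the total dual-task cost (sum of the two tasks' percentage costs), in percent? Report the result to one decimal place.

Primary cost = (22.0 − 17.9) / 22.0 × 100% = 18.6364%.
Secondary cost = (25.5 − 21.2) / 25.5 × 100% = 16.8627%.
Total = 18.6364% + 16.8627% = 35.4991% ≈ 35.5%.

35.5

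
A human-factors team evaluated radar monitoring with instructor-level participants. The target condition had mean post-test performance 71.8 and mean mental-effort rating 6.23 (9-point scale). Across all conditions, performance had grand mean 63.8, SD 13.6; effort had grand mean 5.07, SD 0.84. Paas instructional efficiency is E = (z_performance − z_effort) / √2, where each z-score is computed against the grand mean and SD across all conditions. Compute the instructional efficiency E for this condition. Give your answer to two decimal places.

z_performance = (71.8 − 63.8) / 13.6 = 8.0000 / 13.6 = 0.5882.
z_effort = (6.23 − 5.07) / 0.84 = 1.1600 / 0.84 = 1.3810.
z_P − z_E = 0.5882 − 1.3810 = -0.7928.
E = -0.7928 / √2 = -0.7928 / 1.41421 = -0.5606 ≈ -0.56.

-0.56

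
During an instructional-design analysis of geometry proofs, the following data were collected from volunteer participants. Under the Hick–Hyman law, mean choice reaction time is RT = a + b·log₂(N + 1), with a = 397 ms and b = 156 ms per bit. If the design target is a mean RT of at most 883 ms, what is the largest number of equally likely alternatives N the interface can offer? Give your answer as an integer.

7

Set 397 + 156·log₂(N + 1) ≤ 883.
log₂(N + 1) ≤ (883 − 397) / 156 = 3.1154.
N + 1 ≤ 2^3.1154 = 8.6662.
N ≤ 7.6662, so the largest integer N is 7.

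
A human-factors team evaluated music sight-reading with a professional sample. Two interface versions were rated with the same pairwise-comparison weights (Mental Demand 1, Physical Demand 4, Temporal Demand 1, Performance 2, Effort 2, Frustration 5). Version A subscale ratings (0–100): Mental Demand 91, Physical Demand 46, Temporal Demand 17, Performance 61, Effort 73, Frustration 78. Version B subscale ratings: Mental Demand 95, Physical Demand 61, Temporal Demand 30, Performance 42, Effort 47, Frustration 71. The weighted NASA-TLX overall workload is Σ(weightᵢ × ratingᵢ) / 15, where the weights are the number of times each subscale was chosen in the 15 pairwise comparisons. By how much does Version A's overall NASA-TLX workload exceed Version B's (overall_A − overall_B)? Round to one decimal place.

3.2

Version A weighted sum = 1·91 + 4·46 + 1·17 + 2·61 + 2·73 + 5·78 = 91 + 184 + 17 + 122 + 146 + 390 = 950; overall_A = 950/15 = 63.3333.
Version B weighted sum = 1·95 + 4·61 + 1·30 + 2·42 + 2·47 + 5·71 = 95 + 244 + 30 + 84 + 94 + 355 = 902; overall_B = 902/15 = 60.1333.
Difference = 63.3333 − 60.1333 = 3.2000 ≈ 3.2.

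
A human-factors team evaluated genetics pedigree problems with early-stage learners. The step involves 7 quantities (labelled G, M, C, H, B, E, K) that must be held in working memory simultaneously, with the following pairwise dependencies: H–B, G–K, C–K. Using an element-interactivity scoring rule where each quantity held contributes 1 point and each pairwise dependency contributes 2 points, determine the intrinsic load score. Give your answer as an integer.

Count of quantities held simultaneously: 7.
Count of pairwise dependencies listed: 3.
Element contribution: 7 × 1 = 7.
Interaction contribution: 3 × 2 = 6.
Intrinsic load = 7 + 6 = 13.

13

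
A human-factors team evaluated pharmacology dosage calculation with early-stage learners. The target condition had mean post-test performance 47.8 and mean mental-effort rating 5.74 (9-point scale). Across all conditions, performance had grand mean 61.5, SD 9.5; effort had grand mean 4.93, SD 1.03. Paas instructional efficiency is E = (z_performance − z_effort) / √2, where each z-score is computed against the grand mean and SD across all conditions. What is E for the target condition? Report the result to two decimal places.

z_performance = (47.8 − 61.5) / 9.5 = -13.7000 / 9.5 = -1.4421.
z_effort = (5.74 − 4.93) / 1.03 = 0.8100 / 1.03 = 0.7864.
z_P − z_E = -1.4421 − 0.7864 = -2.2285.
E = -2.2285 / √2 = -2.2285 / 1.41421 = -1.5758 ≈ -1.58.

-1.58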